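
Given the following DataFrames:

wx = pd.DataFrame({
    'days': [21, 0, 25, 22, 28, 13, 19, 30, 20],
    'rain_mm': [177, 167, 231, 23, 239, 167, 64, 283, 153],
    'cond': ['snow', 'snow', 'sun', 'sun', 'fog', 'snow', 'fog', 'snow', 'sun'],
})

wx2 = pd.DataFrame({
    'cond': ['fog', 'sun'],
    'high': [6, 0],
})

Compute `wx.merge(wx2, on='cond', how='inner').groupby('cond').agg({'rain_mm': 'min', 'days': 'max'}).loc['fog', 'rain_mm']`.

64

merge on 'cond' (how='inner') → 5 rows:
   days  rain_mm cond  high
0    25      231  sun     0
1    22       23  sun     0
2    28      239  fog     6
3    19       64  fog     6
4    20      153  sun     0
group by cond: min(rain_mm), max(days):
      rain_mm  days
cond               
fog        64    28
sun        23    25
Reading off the value at row 'fog', column 'rain_mm', we get 64.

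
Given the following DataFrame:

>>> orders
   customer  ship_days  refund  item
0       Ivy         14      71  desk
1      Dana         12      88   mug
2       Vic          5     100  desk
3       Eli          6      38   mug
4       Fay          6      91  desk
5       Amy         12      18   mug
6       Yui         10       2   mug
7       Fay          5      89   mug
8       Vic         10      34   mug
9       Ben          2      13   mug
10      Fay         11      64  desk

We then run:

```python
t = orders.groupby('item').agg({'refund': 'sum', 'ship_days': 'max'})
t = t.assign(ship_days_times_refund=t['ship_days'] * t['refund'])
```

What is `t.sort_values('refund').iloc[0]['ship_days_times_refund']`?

group by item: sum(refund), max(ship_days):
      refund  ship_days
item                   
desk     326         14
mug      282         12
add column ship_days_times_refund = t['ship_days'] * t['refund']:
      refund  ship_days  ship_days_times_refund
item                                           
desk     326         14                    4564
mug      282         12                    3384
sort by refund:
      refund  ship_days  ship_days_times_refund
item                                           
mug      282         12                    3384
desk     326         14                    4564
Then the value at position 0, column 'ship_days_times_refund': 3384

3384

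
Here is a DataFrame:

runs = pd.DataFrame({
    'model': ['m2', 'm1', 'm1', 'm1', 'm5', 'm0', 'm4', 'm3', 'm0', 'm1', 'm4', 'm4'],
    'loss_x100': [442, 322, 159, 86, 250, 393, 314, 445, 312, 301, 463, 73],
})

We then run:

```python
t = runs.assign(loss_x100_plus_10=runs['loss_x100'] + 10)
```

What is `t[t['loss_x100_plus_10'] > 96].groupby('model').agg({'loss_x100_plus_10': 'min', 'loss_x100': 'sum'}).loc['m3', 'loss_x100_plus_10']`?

455

add column loss_x100_plus_10 = runs['loss_x100'] + 10:
   model  loss_x100  loss_x100_plus_10
0     m2        442                452
1     m1        322                332
2     m1        159                169
3     m1         86                 96
4     m5        250                260
5     m0        393                403
6     m4        314                324
7     m3        445                455
8     m0        312                322
9     m1        301                311
10    m4        463                473
11    m4         73                 83
filter rows where loss_x100_plus_10 > 96:
   model  loss_x100  loss_x100_plus_10
0     m2        442                452
1     m1        322                332
2     m1        159                169
4     m5        250                260
5     m0        393                403
6     m4        314                324
7     m3        445                455
8     m0        312                322
9     m1        301                311
10    m4        463                473
group by model: min(loss_x100_plus_10), sum(loss_x100):
       loss_x100_plus_10  loss_x100
model                              
m0                   322        705
m1                   169        782
m2                   452        442
m3                   455        445
m4                   324        777
m5                   260        250
Hence 455.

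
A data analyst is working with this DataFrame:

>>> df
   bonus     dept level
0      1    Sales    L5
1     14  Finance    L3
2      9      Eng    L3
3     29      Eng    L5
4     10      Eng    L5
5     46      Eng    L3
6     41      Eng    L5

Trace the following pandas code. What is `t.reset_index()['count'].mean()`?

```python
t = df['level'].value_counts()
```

3.5

value_counts of level:
level
L5    4
L3    3
Name: count, dtype: int64
reset_index():
  level  count
0    L5      4
1    L3      3
Reading off the mean of column 'count', we get 3.5.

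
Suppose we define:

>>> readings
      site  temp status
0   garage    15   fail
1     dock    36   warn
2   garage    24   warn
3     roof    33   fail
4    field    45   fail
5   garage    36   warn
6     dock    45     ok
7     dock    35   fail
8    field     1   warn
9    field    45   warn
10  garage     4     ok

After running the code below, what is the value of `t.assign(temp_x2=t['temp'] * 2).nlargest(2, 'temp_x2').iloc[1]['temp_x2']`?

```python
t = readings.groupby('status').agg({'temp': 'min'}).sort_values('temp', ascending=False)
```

8

group by status, min of temp:
        temp
status      
fail      15
ok         4
warn       1
sort by temp descending:
        temp
status      
fail      15
ok         4
warn       1
add column temp_x2 = t['temp'] * 2:
        temp  temp_x2
status               
fail      15       30
ok         4        8
warn       1        2
take 2 rows with largest temp_x2:
        temp  temp_x2
status               
fail      15       30
ok         4        8
Reading off the value at position 1, column 'temp_x2', we get 8.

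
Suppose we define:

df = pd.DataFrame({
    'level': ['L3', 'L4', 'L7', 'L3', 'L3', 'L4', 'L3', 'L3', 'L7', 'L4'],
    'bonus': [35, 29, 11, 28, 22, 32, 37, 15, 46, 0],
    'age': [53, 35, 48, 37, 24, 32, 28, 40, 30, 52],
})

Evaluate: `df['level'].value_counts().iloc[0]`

value_counts of level:
level
L3    5
L4    3
L7    2
Name: count, dtype: int64
Hence 5.

5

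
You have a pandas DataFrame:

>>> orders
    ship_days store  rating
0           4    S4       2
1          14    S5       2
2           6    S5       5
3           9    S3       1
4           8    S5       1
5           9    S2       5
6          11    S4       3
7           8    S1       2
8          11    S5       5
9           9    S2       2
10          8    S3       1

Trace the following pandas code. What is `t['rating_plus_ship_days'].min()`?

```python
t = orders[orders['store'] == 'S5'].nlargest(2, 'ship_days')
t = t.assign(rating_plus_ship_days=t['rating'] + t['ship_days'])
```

16

filter rows where store == 'S5':
   ship_days store  rating
1         14    S5       2
2          6    S5       5
4          8    S5       1
8         11    S5       5
take 2 rows with largest ship_days:
   ship_days store  rating
1         14    S5       2
8         11    S5       5
add column rating_plus_ship_days = t['rating'] + t['ship_days']:
   ship_days store  rating  rating_plus_ship_days
1         14    S5       2                     16
8         11    S5       5                     16
So min() = 16.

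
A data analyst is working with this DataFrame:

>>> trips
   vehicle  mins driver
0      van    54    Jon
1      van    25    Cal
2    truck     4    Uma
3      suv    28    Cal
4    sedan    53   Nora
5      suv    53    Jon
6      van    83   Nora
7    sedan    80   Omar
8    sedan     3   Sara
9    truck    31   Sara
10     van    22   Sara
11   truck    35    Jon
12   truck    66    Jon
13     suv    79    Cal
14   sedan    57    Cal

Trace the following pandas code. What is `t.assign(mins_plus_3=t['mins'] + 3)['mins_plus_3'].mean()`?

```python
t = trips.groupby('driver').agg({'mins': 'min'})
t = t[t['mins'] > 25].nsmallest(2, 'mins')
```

47.0

group by driver, min of mins:
        mins
driver      
Cal       25
Jon       35
Nora      53
Omar      80
Sara       3
Uma        4
filter rows where mins > 25:
        mins
driver      
Jon       35
Nora      53
Omar      80
take 2 rows with smallest mins:
        mins
driver      
Jon       35
Nora      53
add column mins_plus_3 = t['mins'] + 3:
        mins  mins_plus_3
driver                   
Jon       35           38
Nora      53           56
Then the mean of column 'mins_plus_3': 47.0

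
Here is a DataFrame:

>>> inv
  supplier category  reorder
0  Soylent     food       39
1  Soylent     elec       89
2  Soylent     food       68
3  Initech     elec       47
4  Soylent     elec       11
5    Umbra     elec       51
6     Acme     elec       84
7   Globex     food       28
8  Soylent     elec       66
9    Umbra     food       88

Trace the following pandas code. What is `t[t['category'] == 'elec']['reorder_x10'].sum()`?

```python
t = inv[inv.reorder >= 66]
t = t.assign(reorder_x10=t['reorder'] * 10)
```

filter rows where reorder >= 66:
  supplier category  reorder
1  Soylent     elec       89
2  Soylent     food       68
6     Acme     elec       84
8  Soylent     elec       66
9    Umbra     food       88
add column reorder_x10 = t['reorder'] * 10:
  supplier category  reorder  reorder_x10
1  Soylent     elec       89          890
2  Soylent     food       68          680
6     Acme     elec       84          840
8  Soylent     elec       66          660
9    Umbra     food       88          880
filter rows where category == 'elec':
  supplier category  reorder  reorder_x10
1  Soylent     elec       89          890
6     Acme     elec       84          840
8  Soylent     elec       66          660

2390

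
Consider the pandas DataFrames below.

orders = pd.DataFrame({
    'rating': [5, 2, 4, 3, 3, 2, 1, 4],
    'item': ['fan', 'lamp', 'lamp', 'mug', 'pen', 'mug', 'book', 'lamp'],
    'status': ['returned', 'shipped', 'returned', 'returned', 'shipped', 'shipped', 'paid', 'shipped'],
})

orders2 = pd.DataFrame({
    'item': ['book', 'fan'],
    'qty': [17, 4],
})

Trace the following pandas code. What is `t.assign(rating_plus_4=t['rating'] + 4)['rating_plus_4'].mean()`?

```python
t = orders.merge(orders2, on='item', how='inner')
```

7.0

merge on 'item' (how='inner') → 2 rows:
   rating  item    status  qty
0       5   fan  returned    4
1       1  book      paid   17
add column rating_plus_4 = t['rating'] + 4:
   rating  item    status  qty  rating_plus_4
0       5   fan  returned    4              9
1       1  book      paid   17              5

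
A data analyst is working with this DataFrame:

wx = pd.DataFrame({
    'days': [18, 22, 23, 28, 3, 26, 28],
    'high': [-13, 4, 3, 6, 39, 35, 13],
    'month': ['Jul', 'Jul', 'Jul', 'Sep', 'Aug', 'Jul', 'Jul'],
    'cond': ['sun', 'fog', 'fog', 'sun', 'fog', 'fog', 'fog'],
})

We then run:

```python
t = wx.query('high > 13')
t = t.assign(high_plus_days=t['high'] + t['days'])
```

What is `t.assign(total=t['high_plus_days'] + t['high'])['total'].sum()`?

177

filter rows where high > 13:
   days  high month cond
4     3    39   Aug  fog
5    26    35   Jul  fog
add column high_plus_days = t['high'] + t['days']:
   days  high month cond  high_plus_days
4     3    39   Aug  fog              42
5    26    35   Jul  fog              61
add column total = t['high_plus_days'] + t['high']:
   days  high month cond  high_plus_days  total
4     3    39   Aug  fog              42     81
5    26    35   Jul  fog              61     96
Then the sum of column 'total': 177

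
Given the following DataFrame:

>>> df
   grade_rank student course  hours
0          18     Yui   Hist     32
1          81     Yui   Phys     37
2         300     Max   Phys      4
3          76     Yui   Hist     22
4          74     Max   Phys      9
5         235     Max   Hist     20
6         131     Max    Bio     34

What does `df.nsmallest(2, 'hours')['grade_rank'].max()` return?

300

take 2 rows with smallest hours:
   grade_rank student course  hours
2         300     Max   Phys      4
4          74     Max   Phys      9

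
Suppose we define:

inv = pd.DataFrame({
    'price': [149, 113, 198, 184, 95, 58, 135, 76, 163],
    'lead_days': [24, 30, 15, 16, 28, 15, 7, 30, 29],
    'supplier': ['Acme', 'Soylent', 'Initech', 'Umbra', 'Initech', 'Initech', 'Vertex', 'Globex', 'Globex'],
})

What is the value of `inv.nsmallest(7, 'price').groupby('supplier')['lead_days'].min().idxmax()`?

take 7 rows with smallest price:
   price  lead_days supplier
5     58         15  Initech
7     76         30   Globex
4     95         28  Initech
1    113         30  Soylent
6    135          7   Vertex
0    149         24     Acme
8    163         29   Globex
group by supplier, min of lead_days:
supplier
Acme       24
Globex     29
Initech    15
Soylent    30
Vertex      7
Name: lead_days, dtype: int64
Then the label with the largest value: Soylent

Soylent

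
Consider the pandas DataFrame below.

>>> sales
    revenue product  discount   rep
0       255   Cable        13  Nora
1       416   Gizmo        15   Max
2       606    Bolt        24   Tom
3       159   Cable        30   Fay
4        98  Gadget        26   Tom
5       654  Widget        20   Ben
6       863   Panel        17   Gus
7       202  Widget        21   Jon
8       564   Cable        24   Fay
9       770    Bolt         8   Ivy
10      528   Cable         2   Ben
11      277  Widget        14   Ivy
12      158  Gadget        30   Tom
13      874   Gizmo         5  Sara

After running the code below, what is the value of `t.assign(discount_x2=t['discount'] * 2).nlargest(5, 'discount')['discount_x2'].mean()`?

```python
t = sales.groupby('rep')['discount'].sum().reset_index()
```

79.6

group by rep, sum of discount:
rep
Ben     22
Fay     54
Gus     17
Ivy     22
Jon     21
Max     15
Nora    13
Sara     5
Tom     80
Name: discount, dtype: int64
reset_index():
    rep  discount
0   Ben        22
1   Fay        54
2   Gus        17
3   Ivy        22
4   Jon        21
5   Max        15
6  Nora        13
7  Sara         5
8   Tom        80
add column discount_x2 = t['discount'] * 2:
    rep  discount  discount_x2
0   Ben        22           44
1   Fay        54          108
2   Gus        17           34
3   Ivy        22           44
4   Jon        21           42
5   Max        15           30
6  Nora        13           26
7  Sara         5           10
8   Tom        80          160
take 5 rows with largest discount:
   rep  discount  discount_x2
8  Tom        80          160
1  Fay        54          108
0  Ben        22           44
3  Ivy        22           44
4  Jon        21           42
Then the mean of column 'discount_x2': 79.6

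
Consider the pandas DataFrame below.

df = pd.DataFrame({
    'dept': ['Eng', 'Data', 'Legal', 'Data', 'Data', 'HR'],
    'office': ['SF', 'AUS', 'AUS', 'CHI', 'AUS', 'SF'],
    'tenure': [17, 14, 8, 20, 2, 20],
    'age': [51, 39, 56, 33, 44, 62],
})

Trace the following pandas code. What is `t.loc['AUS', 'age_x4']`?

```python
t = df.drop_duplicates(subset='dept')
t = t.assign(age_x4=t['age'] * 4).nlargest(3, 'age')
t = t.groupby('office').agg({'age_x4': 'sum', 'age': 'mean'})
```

drop duplicate dept (keep=first):
    dept office  tenure  age
0    Eng     SF      17   51
1   Data    AUS      14   39
2  Legal    AUS       8   56
5     HR     SF      20   62
add column age_x4 = t['age'] * 4:
    dept office  tenure  age  age_x4
0    Eng     SF      17   51     204
1   Data    AUS      14   39     156
2  Legal    AUS       8   56     224
5     HR     SF      20   62     248
take 3 rows with largest age:
    dept office  tenure  age  age_x4
5     HR     SF      20   62     248
2  Legal    AUS       8   56     224
0    Eng     SF      17   51     204
group by office: sum(age_x4), mean(age):
        age_x4   age
office              
AUS        224  56.0
SF         452  56.5
Hence 224.

224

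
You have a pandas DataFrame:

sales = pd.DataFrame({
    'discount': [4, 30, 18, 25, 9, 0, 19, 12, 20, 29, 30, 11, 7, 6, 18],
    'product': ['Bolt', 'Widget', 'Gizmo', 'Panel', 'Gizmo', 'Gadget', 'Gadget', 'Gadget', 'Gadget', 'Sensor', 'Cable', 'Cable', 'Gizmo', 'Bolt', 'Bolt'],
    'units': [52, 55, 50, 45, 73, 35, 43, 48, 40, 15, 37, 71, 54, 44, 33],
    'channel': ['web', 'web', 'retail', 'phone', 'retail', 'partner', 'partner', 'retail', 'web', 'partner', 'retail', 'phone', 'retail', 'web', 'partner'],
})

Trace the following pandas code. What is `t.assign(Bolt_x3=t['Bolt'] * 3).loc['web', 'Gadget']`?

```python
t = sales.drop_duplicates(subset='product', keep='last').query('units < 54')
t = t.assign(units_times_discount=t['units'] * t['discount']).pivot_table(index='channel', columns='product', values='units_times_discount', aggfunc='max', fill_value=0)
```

drop duplicate product (keep=last):
    discount product  units  channel
1         30  Widget     55      web
3         25   Panel     45    phone
8         20  Gadget     40      web
9         29  Sensor     15  partner
11        11   Cable     71    phone
12         7   Gizmo     54   retail
14        18    Bolt     33  partner
filter rows where units < 54:
    discount product  units  channel
3         25   Panel     45    phone
8         20  Gadget     40      web
9         29  Sensor     15  partner
14        18    Bolt     33  partner
add column units_times_discount = t['units'] * t['discount']:
    discount product  units  channel  units_times_discount
3         25   Panel     45    phone                  1125
8         20  Gadget     40      web                   800
9         29  Sensor     15  partner                   435
14        18    Bolt     33  partner                   594
pivot: rows=channel, cols=product, max(units_times_discount):
product  Bolt  Gadget  Panel  Sensor
channel                             
partner   594       0      0     435
phone       0       0   1125       0
web         0     800      0       0
add column Bolt_x3 = t['Bolt'] * 3:
product  Bolt  Gadget  Panel  Sensor  Bolt_x3
channel                                      
partner   594       0      0     435     1782
phone       0       0   1125       0        0
web         0     800      0       0        0
Reading off the value at row 'web', column 'Gadget', we get 800.

800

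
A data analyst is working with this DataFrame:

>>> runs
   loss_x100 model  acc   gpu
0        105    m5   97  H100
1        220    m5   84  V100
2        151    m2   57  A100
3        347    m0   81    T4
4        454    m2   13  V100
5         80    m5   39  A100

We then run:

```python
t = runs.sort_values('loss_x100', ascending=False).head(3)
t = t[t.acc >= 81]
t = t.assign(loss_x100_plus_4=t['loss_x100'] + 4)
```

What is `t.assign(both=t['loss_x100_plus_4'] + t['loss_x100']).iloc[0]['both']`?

sort by loss_x100 descending:
   loss_x100 model  acc   gpu
4        454    m2   13  V100
3        347    m0   81    T4
1        220    m5   84  V100
2        151    m2   57  A100
0        105    m5   97  H100
5         80    m5   39  A100
take first 3 rows:
   loss_x100 model  acc   gpu
4        454    m2   13  V100
3        347    m0   81    T4
1        220    m5   84  V100
filter rows where acc >= 81:
   loss_x100 model  acc   gpu
3        347    m0   81    T4
1        220    m5   84  V100
add column loss_x100_plus_4 = t['loss_x100'] + 4:
   loss_x100 model  acc   gpu  loss_x100_plus_4
3        347    m0   81    T4               351
1        220    m5   84  V100               224
add column both = t['loss_x100_plus_4'] + t['loss_x100']:
   loss_x100 model  acc   gpu  loss_x100_plus_4  both
3        347    m0   81    T4               351   698
1        220    m5   84  V100               224   444
The value at position 0, column 'both' is 698.

698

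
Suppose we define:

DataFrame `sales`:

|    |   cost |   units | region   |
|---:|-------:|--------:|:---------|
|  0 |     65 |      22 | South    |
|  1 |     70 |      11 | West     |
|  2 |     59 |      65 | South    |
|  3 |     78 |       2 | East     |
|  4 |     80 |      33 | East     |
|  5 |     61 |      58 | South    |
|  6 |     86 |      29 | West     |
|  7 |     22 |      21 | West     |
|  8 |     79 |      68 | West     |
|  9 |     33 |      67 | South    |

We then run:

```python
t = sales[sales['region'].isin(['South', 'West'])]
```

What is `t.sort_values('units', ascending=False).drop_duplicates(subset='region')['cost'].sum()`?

112

filter rows where region in ['South', 'West']:
   cost  units region
0    65     22  South
1    70     11   West
2    59     65  South
5    61     58  South
6    86     29   West
7    22     21   West
8    79     68   West
9    33     67  South
sort by units descending:
   cost  units region
8    79     68   West
9    33     67  South
2    59     65  South
5    61     58  South
6    86     29   West
0    65     22  South
7    22     21   West
1    70     11   West
drop duplicate region (keep=first):
   cost  units region
8    79     68   West
9    33     67  South
Reading off the sum of column 'cost', we get 112.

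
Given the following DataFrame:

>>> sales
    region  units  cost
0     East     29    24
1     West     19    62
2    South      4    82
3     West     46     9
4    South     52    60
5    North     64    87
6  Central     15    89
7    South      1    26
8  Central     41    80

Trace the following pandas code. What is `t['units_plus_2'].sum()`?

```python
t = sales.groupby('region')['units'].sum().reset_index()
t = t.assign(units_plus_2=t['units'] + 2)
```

group by region, sum of units:
region
Central    56
East       29
North      64
South      57
West       65
Name: units, dtype: int64
reset_index():
    region  units
0  Central     56
1     East     29
2    North     64
3    South     57
4     West     65
add column units_plus_2 = t['units'] + 2:
    region  units  units_plus_2
0  Central     56            58
1     East     29            31
2    North     64            66
3    South     57            59
4     West     65            67
The sum of column 'units_plus_2' is 281.

281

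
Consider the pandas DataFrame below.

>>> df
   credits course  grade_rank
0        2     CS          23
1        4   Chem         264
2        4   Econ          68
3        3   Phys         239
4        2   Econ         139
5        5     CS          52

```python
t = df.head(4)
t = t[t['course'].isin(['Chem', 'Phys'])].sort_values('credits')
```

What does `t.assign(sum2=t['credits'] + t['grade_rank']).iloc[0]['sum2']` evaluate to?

242

take first 4 rows:
   credits course  grade_rank
0        2     CS          23
1        4   Chem         264
2        4   Econ          68
3        3   Phys         239
filter rows where course in ['Chem', 'Phys']:
   credits course  grade_rank
1        4   Chem         264
3        3   Phys         239
sort by credits:
   credits course  grade_rank
3        3   Phys         239
1        4   Chem         264
add column sum2 = t['credits'] + t['grade_rank']:
   credits course  grade_rank  sum2
3        3   Phys         239   242
1        4   Chem         264   268
Then the value at position 0, column 'sum2': 242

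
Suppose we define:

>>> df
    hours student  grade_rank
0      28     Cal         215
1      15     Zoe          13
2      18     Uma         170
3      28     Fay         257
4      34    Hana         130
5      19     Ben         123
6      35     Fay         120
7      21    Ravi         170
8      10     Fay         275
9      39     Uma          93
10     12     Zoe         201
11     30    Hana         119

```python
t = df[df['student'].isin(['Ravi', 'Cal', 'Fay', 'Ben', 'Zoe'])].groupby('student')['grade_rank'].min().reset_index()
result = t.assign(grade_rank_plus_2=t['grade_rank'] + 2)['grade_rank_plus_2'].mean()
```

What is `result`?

filter rows where student in ['Ravi', 'Cal', 'Fay', 'Ben', 'Zoe']:
    hours student  grade_rank
0      28     Cal         215
1      15     Zoe          13
3      28     Fay         257
5      19     Ben         123
6      35     Fay         120
7      21    Ravi         170
8      10     Fay         275
10     12     Zoe         201
group by student, min of grade_rank:
student
Ben     123
Cal     215
Fay     120
Ravi    170
Zoe      13
Name: grade_rank, dtype: int64
reset_index():
  student  grade_rank
0     Ben         123
1     Cal         215
2     Fay         120
3    Ravi         170
4     Zoe          13
add column grade_rank_plus_2 = t['grade_rank'] + 2:
  student  grade_rank  grade_rank_plus_2
0     Ben         123                125
1     Cal         215                217
2     Fay         120                122
3    Ravi         170                172
4     Zoe          13                 15
The mean of column 'grade_rank_plus_2' is 130.2.

130.2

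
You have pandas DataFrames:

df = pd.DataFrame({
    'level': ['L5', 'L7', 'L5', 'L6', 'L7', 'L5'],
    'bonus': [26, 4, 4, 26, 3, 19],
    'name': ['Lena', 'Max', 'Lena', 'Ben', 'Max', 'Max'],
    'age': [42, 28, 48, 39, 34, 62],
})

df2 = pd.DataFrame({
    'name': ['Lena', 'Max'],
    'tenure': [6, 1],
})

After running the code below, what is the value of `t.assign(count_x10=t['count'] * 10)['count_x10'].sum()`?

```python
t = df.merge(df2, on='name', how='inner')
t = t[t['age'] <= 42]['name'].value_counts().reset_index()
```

30

merge on 'name' (how='inner') → 5 rows:
  level  bonus  name  age  tenure
0    L5     26  Lena   42       6
1    L7      4   Max   28       1
2    L5      4  Lena   48       6
3    L7      3   Max   34       1
4    L5     19   Max   62       1
filter rows where age <= 42:
  level  bonus  name  age  tenure
0    L5     26  Lena   42       6
1    L7      4   Max   28       1
3    L7      3   Max   34       1
value_counts of name:
name
Max     2
Lena    1
Name: count, dtype: int64
reset_index():
   name  count
0   Max      2
1  Lena      1
add column count_x10 = t['count'] * 10:
   name  count  count_x10
0   Max      2         20
1  Lena      1         10
So sum() = 30.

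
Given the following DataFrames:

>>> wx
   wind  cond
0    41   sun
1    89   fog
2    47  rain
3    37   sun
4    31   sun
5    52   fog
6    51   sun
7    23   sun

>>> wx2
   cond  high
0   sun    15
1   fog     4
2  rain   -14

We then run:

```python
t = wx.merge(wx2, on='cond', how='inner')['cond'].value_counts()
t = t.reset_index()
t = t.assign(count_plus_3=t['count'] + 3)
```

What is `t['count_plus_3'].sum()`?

17

merge on 'cond' (how='inner') → 8 rows:
   wind  cond  high
0    41   sun    15
1    89   fog     4
2    47  rain   -14
3    37   sun    15
4    31   sun    15
5    52   fog     4
6    51   sun    15
7    23   sun    15
value_counts of cond:
cond
sun     5
fog     2
rain    1
Name: count, dtype: int64
reset_index():
   cond  count
0   sun      5
1   fog      2
2  rain      1
add column count_plus_3 = t['count'] + 3:
   cond  count  count_plus_3
0   sun      5             8
1   fog      2             5
2  rain      1             4
Then the sum of column 'count_plus_3': 17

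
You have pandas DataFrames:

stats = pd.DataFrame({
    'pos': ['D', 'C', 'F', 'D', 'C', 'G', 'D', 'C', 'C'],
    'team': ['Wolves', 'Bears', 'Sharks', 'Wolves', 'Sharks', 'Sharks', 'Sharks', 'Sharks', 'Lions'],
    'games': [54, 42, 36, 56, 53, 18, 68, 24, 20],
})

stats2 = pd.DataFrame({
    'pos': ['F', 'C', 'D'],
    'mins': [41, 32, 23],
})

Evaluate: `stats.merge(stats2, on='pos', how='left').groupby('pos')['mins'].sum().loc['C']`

128.0

merge on 'pos' (how='left') → 9 rows:
  pos    team  games  mins
0   D  Wolves     54  23.0
1   C   Bears     42  32.0
2   F  Sharks     36  41.0
3   D  Wolves     56  23.0
4   C  Sharks     53  32.0
5   G  Sharks     18   NaN
6   D  Sharks     68  23.0
7   C  Sharks     24  32.0
8   C   Lions     20  32.0
group by pos, sum of mins:
pos
C    128.0
D     69.0
F     41.0
G      0.0
Name: mins, dtype: float64
The value at index 'C' is 128.0.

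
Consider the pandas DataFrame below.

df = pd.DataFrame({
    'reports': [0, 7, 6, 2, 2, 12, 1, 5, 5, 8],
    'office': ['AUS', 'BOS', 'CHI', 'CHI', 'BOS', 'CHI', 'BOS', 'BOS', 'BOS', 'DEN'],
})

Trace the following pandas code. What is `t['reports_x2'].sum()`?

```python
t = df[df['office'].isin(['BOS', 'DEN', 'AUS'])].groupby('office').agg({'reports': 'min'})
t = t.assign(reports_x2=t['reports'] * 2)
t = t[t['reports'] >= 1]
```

filter rows where office in ['BOS', 'DEN', 'AUS']:
   reports office
0        0    AUS
1        7    BOS
4        2    BOS
6        1    BOS
7        5    BOS
8        5    BOS
9        8    DEN
group by office, min of reports:
        reports
office         
AUS           0
BOS           1
DEN           8
add column reports_x2 = t['reports'] * 2:
        reports  reports_x2
office                     
AUS           0           0
BOS           1           2
DEN           8          16
filter rows where reports >= 1:
        reports  reports_x2
office                     
BOS           1           2
DEN           8          16

18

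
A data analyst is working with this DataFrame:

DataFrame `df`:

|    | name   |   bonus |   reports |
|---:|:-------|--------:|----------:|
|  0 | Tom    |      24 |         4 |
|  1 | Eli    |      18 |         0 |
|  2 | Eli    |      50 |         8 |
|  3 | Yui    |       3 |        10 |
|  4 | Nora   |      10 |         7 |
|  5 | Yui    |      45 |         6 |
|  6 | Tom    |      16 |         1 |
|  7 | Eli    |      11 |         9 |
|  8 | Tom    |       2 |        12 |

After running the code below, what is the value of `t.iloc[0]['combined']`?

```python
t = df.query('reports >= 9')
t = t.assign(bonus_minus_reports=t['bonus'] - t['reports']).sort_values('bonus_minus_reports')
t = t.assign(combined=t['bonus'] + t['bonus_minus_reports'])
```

filter rows where reports >= 9:
  name  bonus  reports
3  Yui      3       10
7  Eli     11        9
8  Tom      2       12
add column bonus_minus_reports = t['bonus'] - t['reports']:
  name  bonus  reports  bonus_minus_reports
3  Yui      3       10                   -7
7  Eli     11        9                    2
8  Tom      2       12                  -10
sort by bonus_minus_reports:
  name  bonus  reports  bonus_minus_reports
8  Tom      2       12                  -10
3  Yui      3       10                   -7
7  Eli     11        9                    2
add column combined = t['bonus'] + t['bonus_minus_reports']:
  name  bonus  reports  bonus_minus_reports  combined
8  Tom      2       12                  -10        -8
3  Yui      3       10                   -7        -4
7  Eli     11        9                    2        13
Finally, value at position 0, column 'combined' = -8.

-8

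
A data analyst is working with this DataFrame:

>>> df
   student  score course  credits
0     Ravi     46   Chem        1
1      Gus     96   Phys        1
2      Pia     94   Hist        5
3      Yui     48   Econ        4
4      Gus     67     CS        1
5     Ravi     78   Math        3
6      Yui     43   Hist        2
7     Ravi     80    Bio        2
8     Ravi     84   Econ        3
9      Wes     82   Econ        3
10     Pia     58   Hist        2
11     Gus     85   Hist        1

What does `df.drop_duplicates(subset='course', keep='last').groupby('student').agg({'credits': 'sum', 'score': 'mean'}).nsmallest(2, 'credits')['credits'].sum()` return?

6

drop duplicate course (keep=last):
   student  score course  credits
0     Ravi     46   Chem        1
1      Gus     96   Phys        1
4      Gus     67     CS        1
5     Ravi     78   Math        3
7     Ravi     80    Bio        2
9      Wes     82   Econ        3
11     Gus     85   Hist        1
group by student: sum(credits), mean(score):
         credits      score
student                    
Gus            3  82.666667
Ravi           6  68.000000
Wes            3  82.000000
take 2 rows with smallest credits:
         credits      score
student                    
Gus            3  82.666667
Wes            3  82.000000
sum of column 'credits' → 6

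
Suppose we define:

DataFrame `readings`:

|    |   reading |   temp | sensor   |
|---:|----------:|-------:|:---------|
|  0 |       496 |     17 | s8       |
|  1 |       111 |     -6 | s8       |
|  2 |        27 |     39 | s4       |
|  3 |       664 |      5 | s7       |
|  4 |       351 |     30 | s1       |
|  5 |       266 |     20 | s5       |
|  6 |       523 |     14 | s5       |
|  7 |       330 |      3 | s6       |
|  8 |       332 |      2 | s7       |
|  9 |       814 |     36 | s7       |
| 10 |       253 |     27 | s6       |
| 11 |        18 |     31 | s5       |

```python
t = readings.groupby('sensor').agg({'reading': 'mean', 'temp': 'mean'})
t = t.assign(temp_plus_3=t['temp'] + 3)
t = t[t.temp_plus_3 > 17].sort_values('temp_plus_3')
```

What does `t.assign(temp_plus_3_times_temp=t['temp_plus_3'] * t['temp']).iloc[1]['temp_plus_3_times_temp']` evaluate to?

group by sensor: mean(reading), mean(temp):
           reading       temp
sensor                       
s1      351.000000  30.000000
s4       27.000000  39.000000
s5      269.000000  21.666667
s6      291.500000  15.000000
s7      603.333333  14.333333
s8      303.500000   5.500000
add column temp_plus_3 = t['temp'] + 3:
           reading       temp  temp_plus_3
sensor                                    
s1      351.000000  30.000000    33.000000
s4       27.000000  39.000000    42.000000
s5      269.000000  21.666667    24.666667
s6      291.500000  15.000000    18.000000
s7      603.333333  14.333333    17.333333
s8      303.500000   5.500000     8.500000
filter rows where temp_plus_3 > 17:
           reading       temp  temp_plus_3
sensor                                    
s1      351.000000  30.000000    33.000000
s4       27.000000  39.000000    42.000000
s5      269.000000  21.666667    24.666667
s6      291.500000  15.000000    18.000000
s7      603.333333  14.333333    17.333333
sort by temp_plus_3:
           reading       temp  temp_plus_3
sensor                                    
s7      603.333333  14.333333    17.333333
s6      291.500000  15.000000    18.000000
s5      269.000000  21.666667    24.666667
s1      351.000000  30.000000    33.000000
s4       27.000000  39.000000    42.000000
add column temp_plus_3_times_temp = t['temp_plus_3'] * t['temp']:
           reading       temp  temp_plus_3  temp_plus_3_times_temp
sensor                                                            
s7      603.333333  14.333333    17.333333              248.444444
s6      291.500000  15.000000    18.000000              270.000000
s5      269.000000  21.666667    24.666667              534.444444
s1      351.000000  30.000000    33.000000              990.000000
s4       27.000000  39.000000    42.000000             1638.000000

270.0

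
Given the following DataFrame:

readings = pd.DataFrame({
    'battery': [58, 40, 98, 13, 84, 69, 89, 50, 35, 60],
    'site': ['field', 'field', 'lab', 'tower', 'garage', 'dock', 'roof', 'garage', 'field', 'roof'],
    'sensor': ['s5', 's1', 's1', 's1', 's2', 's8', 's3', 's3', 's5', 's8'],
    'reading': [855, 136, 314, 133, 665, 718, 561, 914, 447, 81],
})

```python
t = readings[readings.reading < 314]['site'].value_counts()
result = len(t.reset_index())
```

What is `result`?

3

filter rows where reading < 314:
   battery   site sensor  reading
1       40  field     s1      136
3       13  tower     s1      133
9       60   roof     s8       81
value_counts of site:
site
field    1
tower    1
roof     1
Name: count, dtype: int64
reset_index():
    site  count
0  field      1
1  tower      1
2   roof      1
Reading off the number of rows, we get 3.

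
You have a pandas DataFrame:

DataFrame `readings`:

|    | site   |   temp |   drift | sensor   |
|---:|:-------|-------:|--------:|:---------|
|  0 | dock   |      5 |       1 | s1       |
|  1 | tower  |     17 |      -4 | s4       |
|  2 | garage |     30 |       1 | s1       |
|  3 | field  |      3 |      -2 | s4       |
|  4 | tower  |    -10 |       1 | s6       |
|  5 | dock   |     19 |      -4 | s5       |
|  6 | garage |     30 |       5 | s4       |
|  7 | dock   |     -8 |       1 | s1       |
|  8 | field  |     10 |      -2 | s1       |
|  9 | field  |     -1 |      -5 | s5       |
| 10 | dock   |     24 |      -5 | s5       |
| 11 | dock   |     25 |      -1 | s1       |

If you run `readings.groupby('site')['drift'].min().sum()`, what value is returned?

-13

group by site, min of drift:
site
dock     -5
field    -5
garage    1
tower    -4
Name: drift, dtype: int64
sum of the resulting series → -13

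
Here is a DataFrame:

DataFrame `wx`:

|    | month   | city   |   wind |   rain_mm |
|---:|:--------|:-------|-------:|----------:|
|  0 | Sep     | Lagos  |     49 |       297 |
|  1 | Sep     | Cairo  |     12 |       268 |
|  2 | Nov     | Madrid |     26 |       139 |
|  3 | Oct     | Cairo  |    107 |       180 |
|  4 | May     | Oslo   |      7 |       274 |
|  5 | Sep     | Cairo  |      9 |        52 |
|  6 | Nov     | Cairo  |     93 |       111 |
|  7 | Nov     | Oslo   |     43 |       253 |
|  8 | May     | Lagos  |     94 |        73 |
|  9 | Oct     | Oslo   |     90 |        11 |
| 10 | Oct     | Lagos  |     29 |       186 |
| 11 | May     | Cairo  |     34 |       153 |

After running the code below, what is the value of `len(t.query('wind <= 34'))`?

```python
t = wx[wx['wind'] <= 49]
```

6

filter rows where wind <= 49:
   month    city  wind  rain_mm
0    Sep   Lagos    49      297
1    Sep   Cairo    12      268
2    Nov  Madrid    26      139
4    May    Oslo     7      274
5    Sep   Cairo     9       52
7    Nov    Oslo    43      253
10   Oct   Lagos    29      186
11   May   Cairo    34      153
filter rows where wind <= 34:
   month    city  wind  rain_mm
1    Sep   Cairo    12      268
2    Nov  Madrid    26      139
4    May    Oslo     7      274
5    Sep   Cairo     9       52
10   Oct   Lagos    29      186
11   May   Cairo    34      153
So query('wind <= 34')) = 6.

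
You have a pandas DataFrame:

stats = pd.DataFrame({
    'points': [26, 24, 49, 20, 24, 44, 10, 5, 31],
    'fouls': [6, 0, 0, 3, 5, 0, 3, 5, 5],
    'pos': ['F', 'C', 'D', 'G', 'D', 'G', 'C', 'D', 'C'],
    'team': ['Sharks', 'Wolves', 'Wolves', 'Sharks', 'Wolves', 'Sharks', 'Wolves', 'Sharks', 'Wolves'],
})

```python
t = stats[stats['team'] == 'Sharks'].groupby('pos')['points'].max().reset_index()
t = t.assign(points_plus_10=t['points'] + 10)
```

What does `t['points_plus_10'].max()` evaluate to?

54

filter rows where team == 'Sharks':
   points  fouls pos    team
0      26      6   F  Sharks
3      20      3   G  Sharks
5      44      0   G  Sharks
7       5      5   D  Sharks
group by pos, max of points:
pos
D     5
F    26
G    44
Name: points, dtype: int64
reset_index():
  pos  points
0   D       5
1   F      26
2   G      44
add column points_plus_10 = t['points'] + 10:
  pos  points  points_plus_10
0   D       5              15
1   F      26              36
2   G      44              54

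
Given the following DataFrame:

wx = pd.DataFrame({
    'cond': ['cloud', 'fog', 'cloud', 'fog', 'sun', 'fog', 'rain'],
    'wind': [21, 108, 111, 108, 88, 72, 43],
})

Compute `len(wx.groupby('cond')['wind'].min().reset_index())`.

group by cond, min of wind:
cond
cloud    21
fog      72
rain     43
sun      88
Name: wind, dtype: int64
reset_index():
    cond  wind
0  cloud    21
1    fog    72
2   rain    43
3    sun    88
Taking the number of rows gives 4.

4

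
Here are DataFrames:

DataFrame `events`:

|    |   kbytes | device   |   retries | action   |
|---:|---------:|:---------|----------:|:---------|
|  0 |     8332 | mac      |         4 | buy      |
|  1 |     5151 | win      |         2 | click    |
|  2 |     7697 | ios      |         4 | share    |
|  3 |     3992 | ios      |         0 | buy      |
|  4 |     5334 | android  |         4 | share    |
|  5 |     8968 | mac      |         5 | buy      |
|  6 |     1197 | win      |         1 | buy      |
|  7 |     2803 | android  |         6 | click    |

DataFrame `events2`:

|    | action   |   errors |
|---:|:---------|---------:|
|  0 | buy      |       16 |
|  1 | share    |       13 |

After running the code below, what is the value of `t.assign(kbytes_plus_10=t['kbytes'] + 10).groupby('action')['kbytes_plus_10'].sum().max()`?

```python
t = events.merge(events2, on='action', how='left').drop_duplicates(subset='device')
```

merge on 'action' (how='left') → 8 rows:
   kbytes   device  retries action  errors
0    8332      mac        4    buy    16.0
1    5151      win        2  click     NaN
2    7697      ios        4  share    13.0
3    3992      ios        0    buy    16.0
4    5334  android        4  share    13.0
5    8968      mac        5    buy    16.0
6    1197      win        1    buy    16.0
7    2803  android        6  click     NaN
drop duplicate device (keep=first):
   kbytes   device  retries action  errors
0    8332      mac        4    buy    16.0
1    5151      win        2  click     NaN
2    7697      ios        4  share    13.0
4    5334  android        4  share    13.0
add column kbytes_plus_10 = t['kbytes'] + 10:
   kbytes   device  retries action  errors  kbytes_plus_10
0    8332      mac        4    buy    16.0            8342
1    5151      win        2  click     NaN            5161
2    7697      ios        4  share    13.0            7707
4    5334  android        4  share    13.0            5344
group by action, sum of kbytes_plus_10:
action
buy       8342
click     5161
share    13051
Name: kbytes_plus_10, dtype: int64
Taking the max of the resulting series gives 13051.

13051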